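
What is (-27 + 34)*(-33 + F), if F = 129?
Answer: 672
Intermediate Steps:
(-27 + 34)*(-33 + F) = (-27 + 34)*(-33 + 129) = 7*96 = 672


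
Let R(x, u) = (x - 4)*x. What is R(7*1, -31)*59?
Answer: 1239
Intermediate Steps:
R(x, u) = x*(-4 + x) (R(x, u) = (-4 + x)*x = x*(-4 + x))
R(7*1, -31)*59 = ((7*1)*(-4 + 7*1))*59 = (7*(-4 + 7))*59 = (7*3)*59 = 21*59 = 1239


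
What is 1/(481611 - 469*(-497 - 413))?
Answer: 1/908401 ≈ 1.1008e-6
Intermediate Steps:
1/(481611 - 469*(-497 - 413)) = 1/(481611 - 469*(-910)) = 1/(481611 + 426790) = 1/908401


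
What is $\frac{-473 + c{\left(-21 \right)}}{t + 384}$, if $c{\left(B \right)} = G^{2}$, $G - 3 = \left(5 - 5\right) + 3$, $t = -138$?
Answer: $- \frac{437}{246} \approx -1.7764$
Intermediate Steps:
$G = 6$ ($G = 3 + \left(\left(5 - 5\right) + 3\right) = 3 + \left(0 + 3\right) = 3 + 3 = 6$)
$c{\left(B \right)} = 36$ ($c{\left(B \right)} = 6^{2} = 36$)
$\frac{-473 + c{\left(-21 \right)}}{t + 384} = \frac{-473 + 36}{-138 + 384} = - \frac{437}{246}$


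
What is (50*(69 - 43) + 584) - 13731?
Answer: -11847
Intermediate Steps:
(50*(69 - 43) + 584) - 13731 = (50*26 + 584) - 13731 = (1300 + 584) - 13731 = 1884 - 13731 = -11847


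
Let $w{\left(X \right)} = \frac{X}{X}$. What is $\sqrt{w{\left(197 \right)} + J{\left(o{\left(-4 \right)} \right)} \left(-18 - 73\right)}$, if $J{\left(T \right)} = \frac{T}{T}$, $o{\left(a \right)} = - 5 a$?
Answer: $3 i \sqrt{10} \approx 9.4868 i$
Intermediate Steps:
$J{\left(T \right)} = 1$
$w{\left(X \right)} = 1$
$\sqrt{w{\left(197 \right)} + J{\left(o{\left(-4 \right)} \right)} \left(-18 - 73\right)} = \sqrt{1 + 1 \left(-18 - 73\right)} = \sqrt{1 + 1 \left(-91\right)} = \sqrt{1 - 91} = \sqrt{-90} = 3 i \sqrt{10}$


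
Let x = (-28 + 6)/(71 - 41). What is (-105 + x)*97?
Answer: -153842/15 ≈ -10256.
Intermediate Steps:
x = -11/15 (x = -22/30 = -22*1/30 = -11/15 ≈ -0.73333)
(-105 + x)*97 = (-105 - 11/15)*97 = -1586/15*97 = -153842/15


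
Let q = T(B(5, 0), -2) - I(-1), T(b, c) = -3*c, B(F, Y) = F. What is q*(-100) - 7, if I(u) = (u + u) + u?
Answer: -907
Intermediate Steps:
I(u) = 3*u (I(u) = 2*u + u = 3*u)
q = 9 (q = -3*(-2) - 3*(-1) = 6 - 1*(-3) = 6 + 3 = 9)
q*(-100) - 7 = 9*(-100) - 7 = -900 - 7 = -907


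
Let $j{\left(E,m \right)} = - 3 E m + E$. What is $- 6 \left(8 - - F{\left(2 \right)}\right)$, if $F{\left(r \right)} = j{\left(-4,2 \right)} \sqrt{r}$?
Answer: $-48 - 120 \sqrt{2} \approx -217.71$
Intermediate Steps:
$j{\left(E,m \right)} = E - 3 E m$ ($j{\left(E,m \right)} = - 3 E m + E = E - 3 E m$)
$F{\left(r \right)} = 20 \sqrt{r}$ ($F{\left(r \right)} = - 4 \left(1 - 6\right) \sqrt{r} = \left(-4\right) \left(-5\right) \sqrt{r} = 20 \sqrt{r}$)
$- 6 \left(8 - - F{\left(2 \right)}\right) = - 6 \left(8 + \left(20 \sqrt{2} - 0\right)\right) = - 6 \left(8 + \left(20 \sqrt{2} + 0\right)\right) = - 6 \left(8 + 20 \sqrt{2}\right) = -48 - 120 \sqrt{2}$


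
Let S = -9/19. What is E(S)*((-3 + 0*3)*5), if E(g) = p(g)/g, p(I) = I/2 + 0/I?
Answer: -15/2 ≈ -7.5000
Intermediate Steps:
S = -9/19 (S = -9*1/19 = -9/19 ≈ -0.47368)
p(I) = I/2 (p(I) = I*(½) + 0 = I/2 + 0 = I/2)
E(g) = ½ (E(g) = (g/2)/g = ½)
E(S)*((-3 + 0*3)*5) = ((-3 + 0*3)*5)/2 = ((-3 + 0)*5)/2 = (-3*5)/2 = (½)*(-15) = -15/2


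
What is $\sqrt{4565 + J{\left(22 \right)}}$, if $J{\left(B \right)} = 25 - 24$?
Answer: $\sqrt{4566} \approx 67.572$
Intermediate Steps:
$J{\left(B \right)} = 1$
$\sqrt{4565 + J{\left(22 \right)}} = \sqrt{4565 + 1} = \sqrt{4566}$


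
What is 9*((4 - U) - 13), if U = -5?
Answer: -36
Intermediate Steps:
9*((4 - U) - 13) = 9*((4 - 1*(-5)) - 13) = 9*((4 + 5) - 13) = 9*(9 - 13) = 9*(-4) = -36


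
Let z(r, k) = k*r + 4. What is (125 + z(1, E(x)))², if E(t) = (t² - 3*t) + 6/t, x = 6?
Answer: 21904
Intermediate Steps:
E(t) = t² - 3*t + 6/t
z(r, k) = 4 + k*r
(125 + z(1, E(x)))² = (125 + (4 + ((6 + 6²*(-3 + 6))/6)*1))² = (125 + (4 + ((6 + 36*3)/6)*1))² = (125 + (4 + ((6 + 108)/6)*1))² = (125 + (4 + ((⅙)*114)*1))² = (125 + (4 + 19*1))² = (125 + (4 + 19))² = (125 + 23)² = 148² = 21904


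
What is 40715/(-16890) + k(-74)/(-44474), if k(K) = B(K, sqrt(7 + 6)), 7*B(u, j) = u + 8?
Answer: -1267419763/525816102 ≈ -2.4104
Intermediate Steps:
B(u, j) = 8/7 + u/7 (B(u, j) = (u + 8)/7 = (8 + u)/7 = 8/7 + u/7)
k(K) = 8/7 + K/7
40715/(-16890) + k(-74)/(-44474) = 40715/(-16890) + (8/7 + (1/7)*(-74))/(-44474) = 40715*(-1/16890) + (8/7 - 74/7)*(-1/44474) = -8143/3378 - 66/7*(-1/44474) = -8143/3378 + 33/155659 = -1267419763/525816102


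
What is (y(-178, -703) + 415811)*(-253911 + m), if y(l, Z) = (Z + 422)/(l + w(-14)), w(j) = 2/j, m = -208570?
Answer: -239804854502604/1247 ≈ -1.9231e+11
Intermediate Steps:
y(l, Z) = (422 + Z)/(-⅐ + l) (y(l, Z) = (Z + 422)/(l + 2/(-14)) = (422 + Z)/(l + 2*(-1/14)) = (422 + Z)/(l - ⅐) = (422 + Z)/(-⅐ + l))
(y(-178, -703) + 415811)*(-253911 + m) = (7*(422 - 703)/(-1 + 7*(-178)) + 415811)*(-253911 - 208570) = (7*(-281)/(-1 - 1246) + 415811)*(-462481) = (7*(-281)/(-1247) + 415811)*(-462481) = (7*(-1/1247)*(-281) + 415811)*(-462481) = (1967/1247 + 415811)*(-462481) = (518518284/1247)*(-462481) = -239804854502604/1247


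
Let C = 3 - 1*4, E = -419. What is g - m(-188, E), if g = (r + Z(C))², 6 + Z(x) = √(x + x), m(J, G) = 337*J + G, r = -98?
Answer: 74589 - 208*I*√2 ≈ 74589.0 - 294.16*I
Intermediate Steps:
m(J, G) = G + 337*J
C = -1 (C = 3 - 4 = -1)
Z(x) = -6 + √2*√x (Z(x) = -6 + √(x + x) = -6 + √(2*x) = -6 + √2*√x)
g = (-104 + I*√2)² (g = (-98 + (-6 + √2*√(-1)))² = (-98 + (-6 + √2*I))² = (-98 + (-6 + I*√2))² = (-104 + I*√2)² ≈ 10814.0 - 294.16*I)
g - m(-188, E) = (104 - I*√2)² - (-419 + 337*(-188)) = (104 - I*√2)² - (-419 - 63356) = (104 - I*√2)² - 1*(-63775) = (104 - I*√2)² + 63775 = 63775 + (104 - I*√2)²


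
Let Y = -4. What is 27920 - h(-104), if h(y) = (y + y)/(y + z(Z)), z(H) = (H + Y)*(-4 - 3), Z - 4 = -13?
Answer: 27904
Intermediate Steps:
Z = -9 (Z = 4 - 13 = -9)
z(H) = 28 - 7*H (z(H) = (H - 4)*(-4 - 3) = (-4 + H)*(-7) = 28 - 7*H)
h(y) = 2*y/(91 + y) (h(y) = (y + y)/(y + (28 - 7*(-9))) = (2*y)/(y + (28 + 63)) = (2*y)/(y + 91) = (2*y)/(91 + y) = 2*y/(91 + y))
27920 - h(-104) = 27920 - 2*(-104)/(91 - 104) = 27920 - 2*(-104)/(-13) = 27920 - 2*(-104)*(-1)/13 = 27920 - 1*16 = 27920 - 16 = 27904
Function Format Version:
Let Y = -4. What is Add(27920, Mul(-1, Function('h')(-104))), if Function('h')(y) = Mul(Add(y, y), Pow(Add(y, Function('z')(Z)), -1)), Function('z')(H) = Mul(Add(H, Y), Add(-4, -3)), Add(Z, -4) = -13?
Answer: 27904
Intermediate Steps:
Z = -9 (Z = Add(4, -13) = -9)
Function('z')(H) = Add(28, Mul(-7, H)) (Function('z')(H) = Mul(Add(H, -4), Add(-4, -3)) = Mul(Add(-4, H), -7) = Add(28, Mul(-7, H)))
Function('h')(y) = Mul(2, y, Pow(Add(91, y), -1)) (Function('h')(y) = Mul(Add(y, y), Pow(Add(y, Add(28, Mul(-7, -9))), -1)) = Mul(Mul(2, y), Pow(Add(y, Add(28, 63)), -1)) = Mul(Mul(2, y), Pow(Add(y, 91), -1)) = Mul(Mul(2, y), Pow(Add(91, y), -1)) = Mul(2, y, Pow(Add(91, y), -1)))
Add(27920, Mul(-1, Function('h')(-104))) = Add(27920, Mul(-1, Mul(2, -104, Pow(Add(91, -104), -1)))) = Add(27920, Mul(-1, Mul(2, -104, Pow(-13, -1)))) = Add(27920, Mul(-1, Mul(2, -104, Rational(-1, 13)))) = Add(27920, Mul(-1, 16)) = Add(27920, -16) = 27904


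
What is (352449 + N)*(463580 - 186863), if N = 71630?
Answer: 117349868643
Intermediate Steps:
(352449 + N)*(463580 - 186863) = (352449 + 71630)*(463580 - 186863) = 424079*276717 = 117349868643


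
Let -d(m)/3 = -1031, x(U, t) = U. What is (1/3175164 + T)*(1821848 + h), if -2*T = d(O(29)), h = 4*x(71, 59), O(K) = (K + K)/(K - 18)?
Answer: -2236845200344625/793791 ≈ -2.8179e+9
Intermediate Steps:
O(K) = 2*K/(-18 + K) (O(K) = (2*K)/(-18 + K) = 2*K/(-18 + K))
d(m) = 3093 (d(m) = -3*(-1031) = 3093)
h = 284 (h = 4*71 = 284)
T = -3093/2 (T = -1/2*3093 = -3093/2 ≈ -1546.5)
(1/3175164 + T)*(1821848 + h) = (1/3175164 - 3093/2)*(1821848 + 284) = (1/3175164 - 3093/2)*1822132 = -4910391125/3175164*1822132 = -2236845200344625/793791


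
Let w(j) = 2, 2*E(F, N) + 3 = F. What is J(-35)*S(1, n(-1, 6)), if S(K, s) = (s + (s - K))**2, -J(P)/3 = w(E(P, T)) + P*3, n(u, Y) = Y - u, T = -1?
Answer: 52221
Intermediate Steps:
E(F, N) = -3/2 + F/2
J(P) = -6 - 9*P (J(P) = -3*(2 + P*3) = -3*(2 + 3*P) = -6 - 9*P)
S(K, s) = (-K + 2*s)**2
J(-35)*S(1, n(-1, 6)) = (-6 - 9*(-35))*(1 - 2*(6 - 1*(-1)))**2 = (-6 + 315)*(1 - 2*(6 + 1))**2 = 309*(1 - 2*7)**2 = 309*(1 - 14)**2 = 309*(-13)**2 = 309*169 = 52221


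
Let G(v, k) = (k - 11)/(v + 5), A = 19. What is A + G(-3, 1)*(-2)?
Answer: 29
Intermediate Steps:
G(v, k) = (-11 + k)/(5 + v)
A + G(-3, 1)*(-2) = 19 + ((-11 + 1)/(5 - 3))*(-2) = 19 + (-10/2)*(-2) = 19 + ((½)*(-10))*(-2) = 19 - 5*(-2) = 19 + 10 = 29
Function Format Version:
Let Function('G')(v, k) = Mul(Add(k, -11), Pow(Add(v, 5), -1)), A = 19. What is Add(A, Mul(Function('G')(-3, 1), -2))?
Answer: 29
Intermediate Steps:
Function('G')(v, k) = Mul(Pow(Add(5, v), -1), Add(-11, k)) (Function('G')(v, k) = Mul(Add(-11, k), Pow(Add(5, v), -1)) = Mul(Pow(Add(5, v), -1), Add(-11, k)))
Add(A, Mul(Function('G')(-3, 1), -2)) = Add(19, Mul(Mul(Pow(Add(5, -3), -1), Add(-11, 1)), -2)) = Add(19, Mul(Mul(Pow(2, -1), -10), -2)) = Add(19, Mul(Mul(Rational(1, 2), -10), -2)) = Add(19, Mul(-5, -2)) = Add(19, 10) = 29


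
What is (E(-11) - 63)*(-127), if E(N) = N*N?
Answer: -7366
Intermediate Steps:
E(N) = N²
(E(-11) - 63)*(-127) = ((-11)² - 63)*(-127) = (121 - 63)*(-127) = 58*(-127) = -7366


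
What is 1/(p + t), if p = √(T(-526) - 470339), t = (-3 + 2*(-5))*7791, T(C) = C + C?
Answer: -101283/10258717480 - I*√471391/10258717480 ≈ -9.8729e-6 - 6.6926e-8*I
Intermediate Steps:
T(C) = 2*C
t = -101283 (t = (-3 - 10)*7791 = -13*7791 = -101283)
p = I*√471391 (p = √(2*(-526) - 470339) = √(-1052 - 470339) = √(-471391) = I*√471391 ≈ 686.58*I)
1/(p + t) = 1/(I*√471391 - 101283) = 1/(-101283 + I*√471391)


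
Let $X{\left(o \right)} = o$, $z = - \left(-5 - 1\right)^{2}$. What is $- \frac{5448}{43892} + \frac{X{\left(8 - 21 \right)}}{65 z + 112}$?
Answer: $- \frac{2891887}{24447844} \approx -0.11829$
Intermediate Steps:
$z = -36$ ($z = - \left(-6\right)^{2} = \left(-1\right) 36 = -36$)
$- \frac{5448}{43892} + \frac{X{\left(8 - 21 \right)}}{65 z + 112} = - \frac{5448}{43892} + \frac{8 - 21}{65 \left(-36\right) + 112} = \left(-5448\right) \frac{1}{43892} - \frac{13}{-2340 + 112} = - \frac{1362}{10973} - \frac{13}{-2228} = - \frac{1362}{10973} - - \frac{13}{2228} = - \frac{1362}{10973} + \frac{13}{2228} = - \frac{2891887}{24447844}$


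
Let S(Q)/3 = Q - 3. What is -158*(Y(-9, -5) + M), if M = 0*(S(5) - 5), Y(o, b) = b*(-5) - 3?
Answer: -3476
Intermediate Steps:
S(Q) = -9 + 3*Q (S(Q) = 3*(Q - 3) = 3*(-3 + Q) = -9 + 3*Q)
Y(o, b) = -3 - 5*b (Y(o, b) = -5*b - 3 = -3 - 5*b)
M = 0 (M = 0*((-9 + 3*5) - 5) = 0*((-9 + 15) - 5) = 0*(6 - 5) = 0*1 = 0)
-158*(Y(-9, -5) + M) = -158*((-3 - 5*(-5)) + 0) = -158*((-3 + 25) + 0) = -158*(22 + 0) = -158*22 = -1*3476 = -3476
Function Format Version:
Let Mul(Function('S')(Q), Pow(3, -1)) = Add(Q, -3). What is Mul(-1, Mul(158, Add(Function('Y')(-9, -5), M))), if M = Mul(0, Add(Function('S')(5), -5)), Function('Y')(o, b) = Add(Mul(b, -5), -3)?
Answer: -3476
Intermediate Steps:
Function('S')(Q) = Add(-9, Mul(3, Q)) (Function('S')(Q) = Mul(3, Add(Q, -3)) = Mul(3, Add(-3, Q)) = Add(-9, Mul(3, Q)))
Function('Y')(o, b) = Add(-3, Mul(-5, b)) (Function('Y')(o, b) = Add(Mul(-5, b), -3) = Add(-3, Mul(-5, b)))
M = 0 (M = Mul(0, Add(Add(-9, Mul(3, 5)), -5)) = Mul(0, Add(Add(-9, 15), -5)) = Mul(0, Add(6, -5)) = Mul(0, 1) = 0)
Mul(-1, Mul(158, Add(Function('Y')(-9, -5), M))) = Mul(-1, Mul(158, Add(Add(-3, Mul(-5, -5)), 0))) = Mul(-1, Mul(158, Add(Add(-3, 25), 0))) = Mul(-1, Mul(158, Add(22, 0))) = Mul(-1, Mul(158, 22)) = Mul(-1, 3476) = -3476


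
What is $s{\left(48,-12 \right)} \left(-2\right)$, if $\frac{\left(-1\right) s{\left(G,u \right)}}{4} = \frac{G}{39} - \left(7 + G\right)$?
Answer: $- \frac{5592}{13} \approx -430.15$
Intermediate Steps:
$s{\left(G,u \right)} = 28 + \frac{152 G}{39}$ ($s{\left(G,u \right)} = - 4 \left(\frac{G}{39} - \left(7 + G\right)\right) = - 4 \left(-7 - \frac{38 G}{39}\right) = 28 + \frac{152 G}{39}$)
$s{\left(48,-12 \right)} \left(-2\right) = \left(28 + \frac{152}{39} \cdot 48\right) \left(-2\right) = \left(28 + \frac{2432}{13}\right) \left(-2\right) = \frac{2796}{13} \left(-2\right) = - \frac{5592}{13}$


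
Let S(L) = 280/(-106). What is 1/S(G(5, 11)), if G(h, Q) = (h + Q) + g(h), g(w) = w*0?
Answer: -53/140 ≈ -0.37857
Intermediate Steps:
g(w) = 0
G(h, Q) = Q + h (G(h, Q) = (h + Q) + 0 = (Q + h) + 0 = Q + h)
S(L) = -140/53 (S(L) = 280*(-1/106) = -140/53)
1/S(G(5, 11)) = 1/(-140/53) = -53/140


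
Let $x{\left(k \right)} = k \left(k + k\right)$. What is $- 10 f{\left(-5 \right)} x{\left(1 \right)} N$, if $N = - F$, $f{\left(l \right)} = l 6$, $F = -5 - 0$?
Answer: $3000$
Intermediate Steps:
$F = -5$ ($F = -5 + 0 = -5$)
$f{\left(l \right)} = 6 l$
$x{\left(k \right)} = 2 k^{2}$ ($x{\left(k \right)} = k 2 k = 2 k^{2}$)
$N = 5$ ($N = \left(-1\right) \left(-5\right) = 5$)
$- 10 f{\left(-5 \right)} x{\left(1 \right)} N = - 10 \cdot 6 \left(-5\right) 2 \cdot 1^{2} \cdot 5 = - 10 \left(- 30 \cdot 2 \cdot 1\right) 5 = - 10 \left(\left(-30\right) 2\right) 5 = \left(-10\right) \left(-60\right) 5 = 600 \cdot 5 = 3000$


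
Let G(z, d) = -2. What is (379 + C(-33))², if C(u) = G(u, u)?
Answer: 142129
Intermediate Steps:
C(u) = -2
(379 + C(-33))² = (379 - 2)² = 377² = 142129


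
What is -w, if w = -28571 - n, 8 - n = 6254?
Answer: 22325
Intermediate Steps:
n = -6246 (n = 8 - 1*6254 = 8 - 6254 = -6246)
w = -22325 (w = -28571 - 1*(-6246) = -28571 + 6246 = -22325)
-w = -1*(-22325) = 22325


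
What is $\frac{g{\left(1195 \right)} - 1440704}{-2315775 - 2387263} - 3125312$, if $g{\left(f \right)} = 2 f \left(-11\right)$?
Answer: $- \frac{7349229815431}{2351519} \approx -3.1253 \cdot 10^{6}$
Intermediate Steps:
$g{\left(f \right)} = - 22 f$
$\frac{g{\left(1195 \right)} - 1440704}{-2315775 - 2387263} - 3125312 = \frac{\left(-22\right) 1195 - 1440704}{-2315775 - 2387263} - 3125312 = \frac{-26290 - 1440704}{-4703038} - 3125312 = \left(-1466994\right) \left(- \frac{1}{4703038}\right) - 3125312 = \frac{733497}{2351519} - 3125312 = - \frac{7349229815431}{2351519}$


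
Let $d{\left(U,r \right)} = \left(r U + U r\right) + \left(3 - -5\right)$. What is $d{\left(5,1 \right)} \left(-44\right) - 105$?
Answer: $-897$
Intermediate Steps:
$d{\left(U,r \right)} = 8 + 2 U r$ ($d{\left(U,r \right)} = \left(U r + U r\right) + \left(3 + 5\right) = 2 U r + 8 = 8 + 2 U r$)
$d{\left(5,1 \right)} \left(-44\right) - 105 = \left(8 + 2 \cdot 5 \cdot 1\right) \left(-44\right) - 105 = \left(8 + 10\right) \left(-44\right) - 105 = 18 \left(-44\right) - 105 = -792 - 105 = -897$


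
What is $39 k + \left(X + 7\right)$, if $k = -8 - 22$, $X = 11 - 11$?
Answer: $-1163$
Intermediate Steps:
$X = 0$ ($X = 11 - 11 = 0$)
$k = -30$
$39 k + \left(X + 7\right) = 39 \left(-30\right) + \left(0 + 7\right) = -1170 + 7 = -1163$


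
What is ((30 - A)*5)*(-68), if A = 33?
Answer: 1020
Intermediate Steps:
((30 - A)*5)*(-68) = ((30 - 1*33)*5)*(-68) = ((30 - 33)*5)*(-68) = -3*5*(-68) = -15*(-68) = 1020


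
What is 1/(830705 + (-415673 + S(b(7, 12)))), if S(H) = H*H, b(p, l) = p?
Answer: 1/415081 ≈ 2.4092e-6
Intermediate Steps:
S(H) = H**2
1/(830705 + (-415673 + S(b(7, 12)))) = 1/(830705 + (-415673 + 7**2)) = 1/(830705 + (-415673 + 49)) = 1/(830705 - 415624) = 1/415081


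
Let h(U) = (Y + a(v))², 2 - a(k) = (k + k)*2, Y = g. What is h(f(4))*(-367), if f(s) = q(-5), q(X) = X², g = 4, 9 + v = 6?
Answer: -118908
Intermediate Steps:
v = -3 (v = -9 + 6 = -3)
Y = 4
f(s) = 25 (f(s) = (-5)² = 25)
a(k) = 2 - 4*k (a(k) = 2 - (k + k)*2 = 2 - 2*k*2 = 2 - 4*k)
h(U) = 324 (h(U) = (4 + (2 - 4*(-3)))² = (4 + (2 + 12))² = (4 + 14)² = 18² = 324)
h(f(4))*(-367) = 324*(-367) = -118908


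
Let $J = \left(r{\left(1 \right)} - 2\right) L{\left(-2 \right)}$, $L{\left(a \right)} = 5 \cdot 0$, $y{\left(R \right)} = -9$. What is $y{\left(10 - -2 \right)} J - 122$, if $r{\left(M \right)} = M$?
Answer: $-122$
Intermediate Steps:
$L{\left(a \right)} = 0$
$J = 0$ ($J = \left(1 - 2\right) 0 = \left(-1\right) 0 = 0$)
$y{\left(10 - -2 \right)} J - 122 = \left(-9\right) 0 - 122 = 0 - 122 = -122$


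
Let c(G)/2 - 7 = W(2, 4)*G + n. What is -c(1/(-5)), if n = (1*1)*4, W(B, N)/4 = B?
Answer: -94/5 ≈ -18.800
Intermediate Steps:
W(B, N) = 4*B
n = 4 (n = 1*4 = 4)
c(G) = 22 + 16*G (c(G) = 14 + 2*((4*2)*G + 4) = 14 + 2*(8*G + 4) = 14 + 2*(4 + 8*G) = 14 + (8 + 16*G) = 22 + 16*G)
-c(1/(-5)) = -(22 + 16/(-5)) = -(22 + 16*(-⅕)) = -(22 - 16/5) = -1*94/5 = -94/5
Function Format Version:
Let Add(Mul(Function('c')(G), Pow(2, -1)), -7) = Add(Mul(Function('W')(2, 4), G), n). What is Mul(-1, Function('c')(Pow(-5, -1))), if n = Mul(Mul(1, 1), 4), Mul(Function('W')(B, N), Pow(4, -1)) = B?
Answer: Rational(-94, 5) ≈ -18.800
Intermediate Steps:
Function('W')(B, N) = Mul(4, B)
n = 4 (n = Mul(1, 4) = 4)
Function('c')(G) = Add(22, Mul(16, G)) (Function('c')(G) = Add(14, Mul(2, Add(Mul(Mul(4, 2), G), 4))) = Add(14, Mul(2, Add(Mul(8, G), 4))) = Add(14, Mul(2, Add(4, Mul(8, G)))) = Add(14, Add(8, Mul(16, G))) = Add(22, Mul(16, G)))
Mul(-1, Function('c')(Pow(-5, -1))) = Mul(-1, Add(22, Mul(16, Pow(-5, -1)))) = Mul(-1, Add(22, Mul(16, Rational(-1, 5)))) = Mul(-1, Add(22, Rational(-16, 5))) = Mul(-1, Rational(94, 5)) = Rational(-94, 5)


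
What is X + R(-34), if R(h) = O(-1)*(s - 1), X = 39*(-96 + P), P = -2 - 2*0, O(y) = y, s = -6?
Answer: -3815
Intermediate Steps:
P = -2 (P = -2 + 0 = -2)
X = -3822 (X = 39*(-96 - 2) = 39*(-98) = -3822)
R(h) = 7 (R(h) = -(-6 - 1) = -1*(-7) = 7)
X + R(-34) = -3822 + 7 = -3815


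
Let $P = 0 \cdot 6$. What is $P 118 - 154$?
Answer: $-154$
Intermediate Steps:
$P = 0$
$P 118 - 154 = 0 \cdot 118 - 154 = 0 - 154 = -154$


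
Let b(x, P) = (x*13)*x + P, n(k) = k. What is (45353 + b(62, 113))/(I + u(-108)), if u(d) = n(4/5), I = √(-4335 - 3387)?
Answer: 954380/96533 - 3578925*I*√858/96533 ≈ 9.8866 - 1086.0*I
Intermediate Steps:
I = 3*I*√858 (I = √(-7722) = 3*I*√858 ≈ 87.875*I)
u(d) = ⅘ (u(d) = 4/5 = 4*(⅕) = ⅘)
b(x, P) = P + 13*x² (b(x, P) = (13*x)*x + P = 13*x² + P = P + 13*x²)
(45353 + b(62, 113))/(I + u(-108)) = (45353 + (113 + 13*62²))/(3*I*√858 + ⅘) = (45353 + (113 + 13*3844))/(⅘ + 3*I*√858) = (45353 + (113 + 49972))/(⅘ + 3*I*√858) = (45353 + 50085)/(⅘ + 3*I*√858) = 95438/(⅘ + 3*I*√858)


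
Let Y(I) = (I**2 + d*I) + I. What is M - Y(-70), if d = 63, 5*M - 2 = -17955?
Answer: -20053/5 ≈ -4010.6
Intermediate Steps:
M = -17953/5 (M = 2/5 + (1/5)*(-17955) = 2/5 - 3591 = -17953/5 ≈ -3590.6)
Y(I) = I**2 + 64*I (Y(I) = (I**2 + 63*I) + I = I**2 + 64*I)
M - Y(-70) = -17953/5 - (-70)*(64 - 70) = -17953/5 - (-70)*(-6) = -17953/5 - 1*420 = -17953/5 - 420 = -20053/5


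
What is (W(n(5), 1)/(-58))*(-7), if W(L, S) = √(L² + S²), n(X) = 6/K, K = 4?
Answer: 7*√13/116 ≈ 0.21758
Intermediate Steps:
n(X) = 3/2 (n(X) = 6/4 = 6*(¼) = 3/2)
(W(n(5), 1)/(-58))*(-7) = (√((3/2)² + 1²)/(-58))*(-7) = (√(9/4 + 1)*(-1/58))*(-7) = (√(13/4)*(-1/58))*(-7) = ((√13/2)*(-1/58))*(-7) = -√13/116*(-7) = 7*√13/116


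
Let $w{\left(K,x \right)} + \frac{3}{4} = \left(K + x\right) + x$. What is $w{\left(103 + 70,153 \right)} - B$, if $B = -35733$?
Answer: $\frac{144845}{4} \approx 36211.0$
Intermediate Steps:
$w{\left(K,x \right)} = - \frac{3}{4} + K + 2 x$ ($w{\left(K,x \right)} = - \frac{3}{4} + \left(\left(K + x\right) + x\right) = - \frac{3}{4} + \left(K + 2 x\right) = - \frac{3}{4} + K + 2 x$)
$w{\left(103 + 70,153 \right)} - B = \left(- \frac{3}{4} + \left(103 + 70\right) + 2 \cdot 153\right) - -35733 = \left(- \frac{3}{4} + 173 + 306\right) + 35733 = \frac{1913}{4} + 35733 = \frac{144845}{4}$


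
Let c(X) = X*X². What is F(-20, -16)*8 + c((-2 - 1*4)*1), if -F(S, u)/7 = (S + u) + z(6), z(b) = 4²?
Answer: 904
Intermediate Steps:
z(b) = 16
F(S, u) = -112 - 7*S - 7*u (F(S, u) = -7*((S + u) + 16) = -7*(16 + S + u) = -112 - 7*S - 7*u)
c(X) = X³
F(-20, -16)*8 + c((-2 - 1*4)*1) = (-112 - 7*(-20) - 7*(-16))*8 + ((-2 - 1*4)*1)³ = (-112 + 140 + 112)*8 + ((-2 - 4)*1)³ = 140*8 + (-6*1)³ = 1120 + (-6)³ = 1120 - 216 = 904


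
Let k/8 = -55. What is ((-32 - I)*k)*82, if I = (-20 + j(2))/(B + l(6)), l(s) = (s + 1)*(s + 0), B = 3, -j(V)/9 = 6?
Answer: 9857056/9 ≈ 1.0952e+6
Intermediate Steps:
j(V) = -54 (j(V) = -9*6 = -54)
k = -440 (k = 8*(-55) = -440)
l(s) = s*(1 + s) (l(s) = (1 + s)*s = s*(1 + s))
I = -74/45 (I = (-20 - 54)/(3 + 6*(1 + 6)) = -74/(3 + 6*7) = -74/(3 + 42) = -74/45 ≈ -1.6444)
((-32 - I)*k)*82 = ((-32 - 1*(-74/45))*(-440))*82 = ((-32 + 74/45)*(-440))*82 = -1366/45*(-440)*82 = (120208/9)*82 = 9857056/9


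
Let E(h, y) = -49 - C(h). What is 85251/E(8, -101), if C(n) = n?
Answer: -28417/19 ≈ -1495.6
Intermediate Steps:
E(h, y) = -49 - h
85251/E(8, -101) = 85251/(-49 - 1*8) = 85251/(-49 - 8) = 85251/(-57) = 85251*(-1/57) = -28417/19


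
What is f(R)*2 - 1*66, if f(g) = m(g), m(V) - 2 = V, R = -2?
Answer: -66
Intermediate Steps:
m(V) = 2 + V
f(g) = 2 + g
f(R)*2 - 1*66 = (2 - 2)*2 - 1*66 = 0*2 - 66 = 0 - 66 = -66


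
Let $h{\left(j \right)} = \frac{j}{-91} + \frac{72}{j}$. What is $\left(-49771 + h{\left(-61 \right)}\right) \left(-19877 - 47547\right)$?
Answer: $\frac{2661144872064}{793} \approx 3.3558 \cdot 10^{9}$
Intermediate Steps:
$h{\left(j \right)} = \frac{72}{j} - \frac{j}{91}$ ($h{\left(j \right)} = j \left(- \frac{1}{91}\right) + \frac{72}{j} = - \frac{j}{91} + \frac{72}{j} = \frac{72}{j} - \frac{j}{91}$)
$\left(-49771 + h{\left(-61 \right)}\right) \left(-19877 - 47547\right) = \left(-49771 + \left(\frac{72}{-61} - - \frac{61}{91}\right)\right) \left(-19877 - 47547\right) = \left(-49771 + \left(72 \left(- \frac{1}{61}\right) + \frac{61}{91}\right)\right) \left(-67424\right) = \left(-49771 + \left(- \frac{72}{61} + \frac{61}{91}\right)\right) \left(-67424\right) = \left(-49771 - \frac{2831}{5551}\right) \left(-67424\right) = \left(- \frac{276281652}{5551}\right) \left(-67424\right) = \frac{2661144872064}{793}$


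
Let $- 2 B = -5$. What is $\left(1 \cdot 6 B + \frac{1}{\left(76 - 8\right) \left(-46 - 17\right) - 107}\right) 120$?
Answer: $\frac{7903680}{4391} \approx 1800.0$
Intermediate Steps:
$B = \frac{5}{2}$ ($B = \left(- \frac{1}{2}\right) \left(-5\right) = \frac{5}{2} \approx 2.5$)
$\left(1 \cdot 6 B + \frac{1}{\left(76 - 8\right) \left(-46 - 17\right) - 107}\right) 120 = \left(1 \cdot 6 \cdot \frac{5}{2} + \frac{1}{\left(76 - 8\right) \left(-46 - 17\right) - 107}\right) 120 = \left(6 \cdot \frac{5}{2} + \frac{1}{68 \left(-63\right) - 107}\right) 120 = \left(15 + \frac{1}{-4284 - 107}\right) 120 = \left(15 + \frac{1}{-4391}\right) 120 = \left(15 - \frac{1}{4391}\right) 120 = \frac{65864}{4391} \cdot 120 = \frac{7903680}{4391}$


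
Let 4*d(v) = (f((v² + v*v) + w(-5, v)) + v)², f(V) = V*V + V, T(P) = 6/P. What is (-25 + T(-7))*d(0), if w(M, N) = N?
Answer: 0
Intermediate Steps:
f(V) = V + V² (f(V) = V² + V = V + V²)
d(v) = (v + (v + 2*v²)*(1 + v + 2*v²))²/4 (d(v) = (((v² + v*v) + v)*(1 + ((v² + v*v) + v)) + v)²/4 = (((v² + v²) + v)*(1 + ((v² + v²) + v)) + v)²/4 = ((2*v² + v)*(1 + (2*v² + v)) + v)²/4 = ((v + 2*v²)*(1 + (v + 2*v²)) + v)²/4 = ((v + 2*v²)*(1 + v + 2*v²) + v)²/4 = (v + (v + 2*v²)*(1 + v + 2*v²))²/4)
(-25 + T(-7))*d(0) = (-25 + 6/(-7))*((¼)*0²*(1 + (1 + 2*0)*(1 + 0 + 2*0²))²) = (-25 + 6*(-⅐))*((¼)*0*(1 + (1 + 0)*(1 + 0 + 2*0))²) = (-25 - 6/7)*((¼)*0*(1 + 1*(1 + 0 + 0))²) = -181*0*(1 + 1*1)²/28 = -181*0*(1 + 1)²/28 = -181*0*2²/28 = -181*0*4/28 = -181/7*0 = 0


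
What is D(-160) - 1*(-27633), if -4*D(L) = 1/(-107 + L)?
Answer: 29512045/1068 ≈ 27633.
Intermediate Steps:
D(L) = -1/(4*(-107 + L))
D(-160) - 1*(-27633) = -1/(-428 + 4*(-160)) - 1*(-27633) = -1/(-428 - 640) + 27633 = -1/(-1068) + 27633 = -1*(-1/1068) + 27633 = 1/1068 + 27633 = 29512045/1068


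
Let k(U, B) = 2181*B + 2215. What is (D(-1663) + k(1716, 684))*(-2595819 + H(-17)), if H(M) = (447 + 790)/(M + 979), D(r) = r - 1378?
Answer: -1861617716922449/481 ≈ -3.8703e+12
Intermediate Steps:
D(r) = -1378 + r
k(U, B) = 2215 + 2181*B
H(M) = 1237/(979 + M)
(D(-1663) + k(1716, 684))*(-2595819 + H(-17)) = ((-1378 - 1663) + (2215 + 2181*684))*(-2595819 + 1237/(979 - 17)) = (-3041 + (2215 + 1491804))*(-2595819 + 1237/962) = (-3041 + 1494019)*(-2595819 + 1237*(1/962)) = 1490978*(-2595819 + 1237/962) = 1490978*(-2497176641/962) = -1861617716922449/481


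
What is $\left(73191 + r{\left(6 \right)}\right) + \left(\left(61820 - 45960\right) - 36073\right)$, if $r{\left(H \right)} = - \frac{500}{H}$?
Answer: $\frac{158684}{3} \approx 52895.0$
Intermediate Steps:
$\left(73191 + r{\left(6 \right)}\right) + \left(\left(61820 - 45960\right) - 36073\right) = \left(73191 - \frac{500}{6}\right) + \left(\left(61820 - 45960\right) - 36073\right) = \left(73191 - \frac{250}{3}\right) + \left(15860 - 36073\right) = \left(73191 - \frac{250}{3}\right) - 20213 = \frac{219323}{3} - 20213 = \frac{158684}{3}$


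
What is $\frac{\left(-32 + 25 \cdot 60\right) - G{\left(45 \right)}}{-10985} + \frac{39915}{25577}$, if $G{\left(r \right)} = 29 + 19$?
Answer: $\frac{80429387}{56192669} \approx 1.4313$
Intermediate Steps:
$G{\left(r \right)} = 48$
$\frac{\left(-32 + 25 \cdot 60\right) - G{\left(45 \right)}}{-10985} + \frac{39915}{25577} = \frac{\left(-32 + 25 \cdot 60\right) - 48}{-10985} + \frac{39915}{25577} = \left(\left(-32 + 1500\right) - 48\right) \left(- \frac{1}{10985}\right) + 39915 \cdot \frac{1}{25577} = \left(1468 - 48\right) \left(- \frac{1}{10985}\right) + \frac{39915}{25577} = 1420 \left(- \frac{1}{10985}\right) + \frac{39915}{25577} = - \frac{284}{2197} + \frac{39915}{25577} = \frac{80429387}{56192669}$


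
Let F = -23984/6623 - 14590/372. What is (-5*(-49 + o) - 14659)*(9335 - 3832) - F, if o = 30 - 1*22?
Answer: -97983969284027/1231878 ≈ -7.9540e+7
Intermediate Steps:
o = 8 (o = 30 - 22 = 8)
F = -52775809/1231878 (F = -23984*1/6623 - 14590*1/372 = -23984/6623 - 7295/186 = -52775809/1231878 ≈ -42.842)
(-5*(-49 + o) - 14659)*(9335 - 3832) - F = (-5*(-49 + 8) - 14659)*(9335 - 3832) - 1*(-52775809/1231878) = (-5*(-41) - 14659)*5503 + 52775809/1231878 = (205 - 14659)*5503 + 52775809/1231878 = -14454*5503 + 52775809/1231878 = -79540362 + 52775809/1231878 = -97983969284027/1231878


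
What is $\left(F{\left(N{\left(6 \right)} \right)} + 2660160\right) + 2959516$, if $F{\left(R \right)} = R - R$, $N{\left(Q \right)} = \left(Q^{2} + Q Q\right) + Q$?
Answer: $5619676$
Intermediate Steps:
$N{\left(Q \right)} = Q + 2 Q^{2}$ ($N{\left(Q \right)} = \left(Q^{2} + Q^{2}\right) + Q = 2 Q^{2} + Q = Q + 2 Q^{2}$)
$F{\left(R \right)} = 0$
$\left(F{\left(N{\left(6 \right)} \right)} + 2660160\right) + 2959516 = \left(0 + 2660160\right) + 2959516 = 2660160 + 2959516 = 5619676$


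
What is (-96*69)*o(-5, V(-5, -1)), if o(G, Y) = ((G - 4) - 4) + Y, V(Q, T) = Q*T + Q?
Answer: 86112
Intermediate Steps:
V(Q, T) = Q + Q*T
o(G, Y) = -8 + G + Y (o(G, Y) = ((-4 + G) - 4) + Y = (-8 + G) + Y = -8 + G + Y)
(-96*69)*o(-5, V(-5, -1)) = (-96*69)*(-8 - 5 - 5*(1 - 1)) = -6624*(-8 - 5 - 5*0) = -6624*(-8 - 5 + 0) = -6624*(-13) = 86112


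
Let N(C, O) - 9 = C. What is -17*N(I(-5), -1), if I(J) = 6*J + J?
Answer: 442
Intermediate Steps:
I(J) = 7*J
N(C, O) = 9 + C
-17*N(I(-5), -1) = -17*(9 + 7*(-5)) = -17*(9 - 35) = -17*(-26) = 442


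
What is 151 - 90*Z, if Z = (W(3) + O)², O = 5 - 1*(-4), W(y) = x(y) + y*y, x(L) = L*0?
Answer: -29009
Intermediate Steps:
x(L) = 0
W(y) = y² (W(y) = 0 + y*y = 0 + y² = y²)
O = 9 (O = 5 + 4 = 9)
Z = 324 (Z = (3² + 9)² = (9 + 9)² = 18² = 324)
151 - 90*Z = 151 - 90*324 = 151 - 29160 = -29009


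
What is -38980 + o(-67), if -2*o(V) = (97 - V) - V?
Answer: -78191/2 ≈ -39096.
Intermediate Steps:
o(V) = -97/2 + V (o(V) = -((97 - V) - V)/2 = -(97 - 2*V)/2 = -97/2 + V)
-38980 + o(-67) = -38980 + (-97/2 - 67) = -38980 - 231/2 = -78191/2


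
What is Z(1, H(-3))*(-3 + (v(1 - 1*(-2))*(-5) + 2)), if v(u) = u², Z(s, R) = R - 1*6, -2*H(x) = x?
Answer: 207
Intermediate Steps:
H(x) = -x/2
Z(s, R) = -6 + R (Z(s, R) = R - 6 = -6 + R)
Z(1, H(-3))*(-3 + (v(1 - 1*(-2))*(-5) + 2)) = (-6 - ½*(-3))*(-3 + ((1 - 1*(-2))²*(-5) + 2)) = (-6 + 3/2)*(-3 + ((1 + 2)²*(-5) + 2)) = -9*(-3 + (3²*(-5) + 2))/2 = -9*(-3 + (9*(-5) + 2))/2 = -9*(-3 + (-45 + 2))/2 = -9*(-3 - 43)/2 = -9/2*(-46) = 207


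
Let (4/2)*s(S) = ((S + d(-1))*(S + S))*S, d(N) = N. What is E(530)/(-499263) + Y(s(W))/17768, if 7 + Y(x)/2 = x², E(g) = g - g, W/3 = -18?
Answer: 25721744393/8884 ≈ 2.8953e+6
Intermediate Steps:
W = -54 (W = 3*(-18) = -54)
E(g) = 0
s(S) = S²*(-1 + S) (s(S) = (((S - 1)*(S + S))*S)/2 = (((-1 + S)*(2*S))*S)/2 = ((2*S*(-1 + S))*S)/2 = (2*S²*(-1 + S))/2 = S²*(-1 + S))
Y(x) = -14 + 2*x²
E(530)/(-499263) + Y(s(W))/17768 = 0/(-499263) + (-14 + 2*((-54)²*(-1 - 54))²)/17768 = 0*(-1/499263) + (-14 + 2*(2916*(-55))²)*(1/17768) = 0 + (-14 + 2*(-160380)²)*(1/17768) = 0 + (-14 + 2*25721744400)*(1/17768) = 0 + (-14 + 51443488800)*(1/17768) = 0 + 51443488786*(1/17768) = 0 + 25721744393/8884 = 25721744393/8884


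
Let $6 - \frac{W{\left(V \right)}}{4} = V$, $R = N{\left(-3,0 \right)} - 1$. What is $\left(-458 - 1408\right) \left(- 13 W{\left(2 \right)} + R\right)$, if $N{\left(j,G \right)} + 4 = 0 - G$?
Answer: $397458$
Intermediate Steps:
$N{\left(j,G \right)} = -4 - G$ ($N{\left(j,G \right)} = -4 + \left(0 - G\right) = -4 - G$)
$R = -5$ ($R = \left(-4 - 0\right) - 1 = \left(-4 + 0\right) - 1 = -4 - 1 = -5$)
$W{\left(V \right)} = 24 - 4 V$
$\left(-458 - 1408\right) \left(- 13 W{\left(2 \right)} + R\right) = \left(-458 - 1408\right) \left(- 13 \left(24 - 8\right) - 5\right) = - 1866 \left(- 13 \left(24 - 8\right) - 5\right) = - 1866 \left(\left(-13\right) 16 - 5\right) = - 1866 \left(-208 - 5\right) = \left(-1866\right) \left(-213\right) = 397458$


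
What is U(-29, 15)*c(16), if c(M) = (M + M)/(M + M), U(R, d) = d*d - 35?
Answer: 190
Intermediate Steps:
U(R, d) = -35 + d² (U(R, d) = d² - 35 = -35 + d²)
c(M) = 1 (c(M) = (2*M)/((2*M)) = (2*M)*(1/(2*M)) = 1)
U(-29, 15)*c(16) = (-35 + 15²)*1 = (-35 + 225)*1 = 190*1 = 190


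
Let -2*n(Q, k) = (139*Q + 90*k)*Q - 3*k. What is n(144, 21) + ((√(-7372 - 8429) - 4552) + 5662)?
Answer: -3152181/2 + I*√15801 ≈ -1.5761e+6 + 125.7*I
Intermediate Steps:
n(Q, k) = 3*k/2 - Q*(90*k + 139*Q)/2 (n(Q, k) = -((139*Q + 90*k)*Q - 3*k)/2 = -((90*k + 139*Q)*Q - 3*k)/2 = -(Q*(90*k + 139*Q) - 3*k)/2 = -(-3*k + Q*(90*k + 139*Q))/2 = 3*k/2 - Q*(90*k + 139*Q)/2)
n(144, 21) + ((√(-7372 - 8429) - 4552) + 5662) = (-139/2*144² + (3/2)*21 - 45*144*21) + ((√(-7372 - 8429) - 4552) + 5662) = (-139/2*20736 + 63/2 - 136080) + ((√(-15801) - 4552) + 5662) = (-1441152 + 63/2 - 136080) + ((I*√15801 - 4552) + 5662) = -3154401/2 + ((-4552 + I*√15801) + 5662) = -3154401/2 + (1110 + I*√15801) = -3152181/2 + I*√15801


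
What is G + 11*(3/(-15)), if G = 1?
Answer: -6/5 ≈ -1.2000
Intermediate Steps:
G + 11*(3/(-15)) = 1 + 11*(3/(-15)) = 1 + 11*(3*(-1/15)) = 1 + 11*(-1/5) = 1 - 11/5 = -6/5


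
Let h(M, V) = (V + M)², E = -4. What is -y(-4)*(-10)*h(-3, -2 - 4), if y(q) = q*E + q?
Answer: 9720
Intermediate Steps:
h(M, V) = (M + V)²
y(q) = -3*q (y(q) = q*(-4) + q = -4*q + q = -3*q)
-y(-4)*(-10)*h(-3, -2 - 4) = --3*(-4)*(-10)*(-3 + (-2 - 4))² = -12*(-10)*(-3 - 6)² = -(-120)*(-9)² = -(-120)*81 = -1*(-9720) = 9720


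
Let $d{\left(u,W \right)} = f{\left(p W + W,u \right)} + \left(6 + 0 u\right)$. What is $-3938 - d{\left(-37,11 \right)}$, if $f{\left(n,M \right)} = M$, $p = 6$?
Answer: $-3907$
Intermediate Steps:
$d{\left(u,W \right)} = 6 + u$ ($d{\left(u,W \right)} = u + \left(6 + 0 u\right) = u + \left(6 + 0\right) = u + 6 = 6 + u$)
$-3938 - d{\left(-37,11 \right)} = -3938 - \left(6 - 37\right) = -3938 - -31 = -3938 + 31 = -3907$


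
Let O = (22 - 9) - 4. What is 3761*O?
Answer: 33849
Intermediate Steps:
O = 9 (O = 13 - 4 = 9)
3761*O = 3761*9 = 33849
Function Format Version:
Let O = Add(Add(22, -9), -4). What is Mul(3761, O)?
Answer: 33849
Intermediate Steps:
O = 9 (O = Add(13, -4) = 9)
Mul(3761, O) = Mul(3761, 9) = 33849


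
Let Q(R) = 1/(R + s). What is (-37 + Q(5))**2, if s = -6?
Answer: 1444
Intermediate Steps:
Q(R) = 1/(-6 + R) (Q(R) = 1/(R - 6) = 1/(-6 + R))
(-37 + Q(5))**2 = (-37 + 1/(-6 + 5))**2 = (-37 + 1/(-1))**2 = (-37 - 1)**2 = (-38)**2 = 1444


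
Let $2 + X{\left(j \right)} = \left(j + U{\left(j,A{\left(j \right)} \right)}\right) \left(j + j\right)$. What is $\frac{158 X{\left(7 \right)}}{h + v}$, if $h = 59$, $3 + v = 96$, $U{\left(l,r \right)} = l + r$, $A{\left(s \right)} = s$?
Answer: $\frac{5767}{19} \approx 303.53$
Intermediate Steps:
$v = 93$ ($v = -3 + 96 = 93$)
$X{\left(j \right)} = -2 + 6 j^{2}$ ($X{\left(j \right)} = -2 + \left(j + \left(j + j\right)\right) \left(j + j\right) = -2 + \left(j + 2 j\right) 2 j = -2 + 3 j 2 j = -2 + 6 j^{2}$)
$\frac{158 X{\left(7 \right)}}{h + v} = \frac{158 \left(-2 + 6 \cdot 7^{2}\right)}{59 + 93} = \frac{158 \left(-2 + 6 \cdot 49\right)}{152} = 158 \left(-2 + 294\right) \frac{1}{152} = 158 \cdot 292 \cdot \frac{1}{152} = 46136 \cdot \frac{1}{152} = \frac{5767}{19}$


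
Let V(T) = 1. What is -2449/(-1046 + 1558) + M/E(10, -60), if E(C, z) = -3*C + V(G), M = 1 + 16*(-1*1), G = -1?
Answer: -63341/14848 ≈ -4.2660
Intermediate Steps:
M = -15 (M = 1 + 16*(-1) = 1 - 16 = -15)
E(C, z) = 1 - 3*C (E(C, z) = -3*C + 1 = 1 - 3*C)
-2449/(-1046 + 1558) + M/E(10, -60) = -2449/(-1046 + 1558) - 15/(1 - 3*10) = -2449/512 - 15/(1 - 30) = -2449*1/512 - 15/(-29) = -2449/512 - 15*(-1/29) = -2449/512 + 15/29 = -63341/14848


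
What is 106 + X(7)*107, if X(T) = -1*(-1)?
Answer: 213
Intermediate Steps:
X(T) = 1
106 + X(7)*107 = 106 + 1*107 = 106 + 107 = 213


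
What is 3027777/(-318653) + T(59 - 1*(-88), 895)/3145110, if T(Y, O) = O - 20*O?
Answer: -1905622082947/200439747366 ≈ -9.5072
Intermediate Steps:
T(Y, O) = -19*O
3027777/(-318653) + T(59 - 1*(-88), 895)/3145110 = 3027777/(-318653) - 19*895/3145110 = 3027777*(-1/318653) - 17005*1/3145110 = -3027777/318653 - 3401/629022 = -1905622082947/200439747366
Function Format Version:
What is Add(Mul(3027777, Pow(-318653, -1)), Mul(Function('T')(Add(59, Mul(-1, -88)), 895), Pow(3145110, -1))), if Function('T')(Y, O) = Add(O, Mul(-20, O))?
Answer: Rational(-1905622082947, 200439747366) ≈ -9.5072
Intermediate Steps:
Function('T')(Y, O) = Mul(-19, O)
Add(Mul(3027777, Pow(-318653, -1)), Mul(Function('T')(Add(59, Mul(-1, -88)), 895), Pow(3145110, -1))) = Add(Mul(3027777, Pow(-318653, -1)), Mul(Mul(-19, 895), Pow(3145110, -1))) = Add(Mul(3027777, Rational(-1, 318653)), Mul(-17005, Rational(1, 3145110))) = Add(Rational(-3027777, 318653), Rational(-3401, 629022)) = Rational(-1905622082947, 200439747366)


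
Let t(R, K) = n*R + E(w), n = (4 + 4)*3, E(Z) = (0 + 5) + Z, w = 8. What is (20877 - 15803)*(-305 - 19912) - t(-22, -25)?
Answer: -102580543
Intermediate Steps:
E(Z) = 5 + Z
n = 24 (n = 8*3 = 24)
t(R, K) = 13 + 24*R (t(R, K) = 24*R + (5 + 8) = 24*R + 13 = 13 + 24*R)
(20877 - 15803)*(-305 - 19912) - t(-22, -25) = (20877 - 15803)*(-305 - 19912) - (13 + 24*(-22)) = 5074*(-20217) - (13 - 528) = -102581058 - 1*(-515) = -102581058 + 515 = -102580543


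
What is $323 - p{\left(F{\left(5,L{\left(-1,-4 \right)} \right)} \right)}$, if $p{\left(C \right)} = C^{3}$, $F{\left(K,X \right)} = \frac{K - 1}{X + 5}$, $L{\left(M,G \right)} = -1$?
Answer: $322$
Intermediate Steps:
$F{\left(K,X \right)} = \frac{-1 + K}{5 + X}$
$323 - p{\left(F{\left(5,L{\left(-1,-4 \right)} \right)} \right)} = 323 - \left(\frac{-1 + 5}{5 - 1}\right)^{3} = 323 - \left(\frac{1}{4} \cdot 4\right)^{3} = 323 - 1^{3} = 323 - 1 = 322$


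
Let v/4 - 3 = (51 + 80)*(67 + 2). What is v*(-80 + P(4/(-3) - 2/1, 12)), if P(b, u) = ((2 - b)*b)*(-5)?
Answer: 964480/3 ≈ 3.2149e+5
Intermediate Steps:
P(b, u) = -5*b*(2 - b) (P(b, u) = (b*(2 - b))*(-5) = -5*b*(2 - b))
v = 36168 (v = 12 + 4*((51 + 80)*(67 + 2)) = 12 + 4*(131*69) = 12 + 4*9039 = 12 + 36156 = 36168)
v*(-80 + P(4/(-3) - 2/1, 12)) = 36168*(-80 + 5*(4/(-3) - 2/1)*(-2 + (4/(-3) - 2/1))) = 36168*(-80 + 5*(4*(-1/3) - 2/1)*(-2 + (4*(-1/3) - 2/1))) = 36168*(-80 + 5*(-4/3 - 2/1)*(-2 + (-4/3 - 2/1))) = 36168*(-80 + 5*(-4/3 - 2*1)*(-2 + (-4/3 - 2*1))) = 36168*(-80 + 5*(-4/3 - 2)*(-2 + (-4/3 - 2))) = 36168*(-80 + 5*(-10/3)*(-2 - 10/3)) = 36168*(-80 + 5*(-10/3)*(-16/3)) = 36168*(-80 + 800/9) = 36168*(80/9) = 964480/3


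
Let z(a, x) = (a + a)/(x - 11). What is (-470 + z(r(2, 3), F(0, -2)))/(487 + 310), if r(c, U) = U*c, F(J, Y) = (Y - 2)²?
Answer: -2338/3985 ≈ -0.58670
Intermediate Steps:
F(J, Y) = (-2 + Y)²
z(a, x) = 2*a/(-11 + x) (z(a, x) = (2*a)/(-11 + x) = 2*a/(-11 + x))
(-470 + z(r(2, 3), F(0, -2)))/(487 + 310) = (-470 + 2*(3*2)/(-11 + (-2 - 2)²))/(487 + 310) = (-470 + 2*6/(-11 + (-4)²))/797 = (-470 + 2*6/(-11 + 16))*(1/797) = (-470 + 2*6/5)*(1/797) = (-470 + 2*6*(⅕))*(1/797) = (-470 + 12/5)*(1/797) = -2338/5*1/797 = -2338/3985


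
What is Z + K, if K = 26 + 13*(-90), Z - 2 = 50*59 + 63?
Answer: 1871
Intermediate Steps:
Z = 3015 (Z = 2 + (50*59 + 63) = 2 + (2950 + 63) = 2 + 3013 = 3015)
K = -1144 (K = 26 - 1170 = -1144)
Z + K = 3015 - 1144 = 1871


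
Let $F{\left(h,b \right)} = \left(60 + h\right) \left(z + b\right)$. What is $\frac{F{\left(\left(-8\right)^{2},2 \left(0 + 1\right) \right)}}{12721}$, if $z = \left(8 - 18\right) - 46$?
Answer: $- \frac{6696}{12721} \approx -0.52637$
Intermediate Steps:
$z = -56$ ($z = -10 - 46 = -56$)
$F{\left(h,b \right)} = \left(-56 + b\right) \left(60 + h\right)$ ($F{\left(h,b \right)} = \left(60 + h\right) \left(-56 + b\right) = \left(-56 + b\right) \left(60 + h\right)$)
$\frac{F{\left(\left(-8\right)^{2},2 \left(0 + 1\right) \right)}}{12721} = \frac{-3360 - 56 \left(-8\right)^{2} + 60 \cdot 2 \left(0 + 1\right) + 2 \left(0 + 1\right) \left(-8\right)^{2}}{12721} = \left(-3360 - 3584 + 60 \cdot 2 \cdot 1 + 2 \cdot 1 \cdot 64\right) \frac{1}{12721} = \left(-3360 - 3584 + 60 \cdot 2 + 2 \cdot 64\right) \frac{1}{12721} = \left(-3360 - 3584 + 120 + 128\right) \frac{1}{12721} = \left(-6696\right) \frac{1}{12721} = - \frac{6696}{12721}$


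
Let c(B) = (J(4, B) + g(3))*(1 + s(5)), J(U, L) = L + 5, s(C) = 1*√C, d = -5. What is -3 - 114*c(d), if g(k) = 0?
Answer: -3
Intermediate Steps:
s(C) = √C
J(U, L) = 5 + L
c(B) = (1 + √5)*(5 + B) (c(B) = ((5 + B) + 0)*(1 + √5) = (5 + B)*(1 + √5) = (1 + √5)*(5 + B))
-3 - 114*c(d) = -3 - 114*(5 - 5 + √5*(5 - 5)) = -3 - 114*(5 - 5 + √5*0) = -3 - 114*(5 - 5 + 0) = -3 - 114*0 = -3 + 0 = -3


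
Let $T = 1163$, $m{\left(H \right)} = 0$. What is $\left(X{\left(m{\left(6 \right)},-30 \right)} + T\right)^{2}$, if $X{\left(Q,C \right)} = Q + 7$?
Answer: $1368900$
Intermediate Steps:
$X{\left(Q,C \right)} = 7 + Q$
$\left(X{\left(m{\left(6 \right)},-30 \right)} + T\right)^{2} = \left(\left(7 + 0\right) + 1163\right)^{2} = \left(7 + 1163\right)^{2} = 1170^{2} = 1368900$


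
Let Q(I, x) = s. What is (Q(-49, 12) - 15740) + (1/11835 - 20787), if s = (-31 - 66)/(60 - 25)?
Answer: -3026308907/82845 ≈ -36530.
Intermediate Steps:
s = -97/35 ≈ -2.7714
Q(I, x) = -97/35
(Q(-49, 12) - 15740) + (1/11835 - 20787) = (-97/35 - 15740) + (1/11835 - 20787) = -550997/35 + (1/11835 - 20787) = -550997/35 - 246014144/11835 = -3026308907/82845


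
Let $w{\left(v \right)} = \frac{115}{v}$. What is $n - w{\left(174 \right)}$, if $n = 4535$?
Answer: $\frac{788975}{174} \approx 4534.3$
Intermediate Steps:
$n - w{\left(174 \right)} = 4535 - \frac{115}{174} = \frac{788975}{174}$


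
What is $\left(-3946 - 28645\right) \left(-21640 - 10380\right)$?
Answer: $1043563820$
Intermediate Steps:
$\left(-3946 - 28645\right) \left(-21640 - 10380\right) = \left(-32591\right) \left(-32020\right) = 1043563820$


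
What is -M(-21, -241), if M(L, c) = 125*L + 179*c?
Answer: 45764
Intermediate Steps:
-M(-21, -241) = -(125*(-21) + 179*(-241)) = -(-2625 - 43139) = -1*(-45764) = 45764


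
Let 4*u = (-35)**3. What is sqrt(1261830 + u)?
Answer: sqrt(5004445)/2 ≈ 1118.5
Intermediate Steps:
u = -42875/4 (u = (1/4)*(-35)**3 = (1/4)*(-42875) = -42875/4 ≈ -10719.)
sqrt(1261830 + u) = sqrt(1261830 - 42875/4) = sqrt(5004445/4) = sqrt(5004445)/2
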